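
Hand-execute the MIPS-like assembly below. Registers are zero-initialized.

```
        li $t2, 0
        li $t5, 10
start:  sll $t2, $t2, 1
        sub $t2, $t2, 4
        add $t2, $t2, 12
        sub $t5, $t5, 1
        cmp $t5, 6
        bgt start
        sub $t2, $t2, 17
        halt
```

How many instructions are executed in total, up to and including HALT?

after li $t2, 0: $t2=0
after li $t5, 10: $t5=10
after sll $t2, $t2, 1: $t2=0<<1=0
after sub $t2, $t2, 4: $t2=0-4=-4
after add $t2, $t2, 12: $t2=(-4)+12=8
after sub $t5, $t5, 1: $t5=10-1=9
cmp $t5, 6  (cmp 9,6)
bgt start: taken
after sll $t2, $t2, 1: $t2=8<<1=16
after sub $t2, $t2, 4: $t2=16-4=12
after add $t2, $t2, 12: $t2=12+12=24
after sub $t5, $t5, 1: $t5=9-1=8
cmp $t5, 6  (cmp 8,6)
bgt start: taken
after sll $t2, $t2, 1: $t2=24<<1=48
after sub $t2, $t2, 4: $t2=48-4=44
after add $t2, $t2, 12: $t2=44+12=56
after sub $t5, $t5, 1: $t5=8-1=7
cmp $t5, 6  (cmp 7,6)
bgt start: taken
after sll $t2, $t2, 1: $t2=56<<1=112
after sub $t2, $t2, 4: $t2=112-4=108
after add $t2, $t2, 12: $t2=108+12=120
after sub $t5, $t5, 1: $t5=7-1=6
cmp $t5, 6  (cmp 6,6)
bgt start: not taken
after sub $t2, $t2, 17: $t2=120-17=103
halt.
Total executed instructions: 28.

28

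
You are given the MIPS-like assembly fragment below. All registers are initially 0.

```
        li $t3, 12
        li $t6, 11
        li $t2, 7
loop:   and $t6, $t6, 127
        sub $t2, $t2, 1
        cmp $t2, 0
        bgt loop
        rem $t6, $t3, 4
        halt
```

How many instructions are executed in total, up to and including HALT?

li $t3, 12 → $t3=12
li $t6, 11 → $t6=11
li $t2, 7 → $t2=7
and $t6, $t6, 127 → $t6=11&127=11
sub $t2, $t2, 1 → $t2=7-1=6
cmp $t2, 0  (cmp 6,0)
bgt loop: taken
and $t6, $t6, 127 → $t6=11&127=11
sub $t2, $t2, 1 → $t2=6-1=5
cmp $t2, 0  (cmp 5,0)
bgt loop: taken
and $t6, $t6, 127 → $t6=11&127=11
sub $t2, $t2, 1 → $t2=5-1=4
cmp $t2, 0  (cmp 4,0)
bgt loop: taken
and $t6, $t6, 127 → $t6=11&127=11
sub $t2, $t2, 1 → $t2=4-1=3
cmp $t2, 0  (cmp 3,0)
bgt loop: taken
and $t6, $t6, 127 → $t6=11&127=11
sub $t2, $t2, 1 → $t2=3-1=2
cmp $t2, 0  (cmp 2,0)
bgt loop: taken
and $t6, $t6, 127 → $t6=11&127=11
sub $t2, $t2, 1 → $t2=2-1=1
cmp $t2, 0  (cmp 1,0)
bgt loop: taken
and $t6, $t6, 127 → $t6=11&127=11
sub $t2, $t2, 1 → $t2=1-1=0
cmp $t2, 0  (cmp 0,0)
bgt loop: not taken
rem $t6, $t3, 4 → $t6=12%4=0
halt.
Total executed instructions: 33.

33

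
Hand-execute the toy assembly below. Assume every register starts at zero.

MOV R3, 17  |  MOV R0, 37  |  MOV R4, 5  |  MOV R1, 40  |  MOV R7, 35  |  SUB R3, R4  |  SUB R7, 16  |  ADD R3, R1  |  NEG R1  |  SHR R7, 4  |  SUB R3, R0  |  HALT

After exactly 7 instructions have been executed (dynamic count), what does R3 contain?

R3=17
R0=37
R4=5
R1=40
R7=35
R3=17-5=12
R7=35-16=19
After step 7: R3 = 12.

12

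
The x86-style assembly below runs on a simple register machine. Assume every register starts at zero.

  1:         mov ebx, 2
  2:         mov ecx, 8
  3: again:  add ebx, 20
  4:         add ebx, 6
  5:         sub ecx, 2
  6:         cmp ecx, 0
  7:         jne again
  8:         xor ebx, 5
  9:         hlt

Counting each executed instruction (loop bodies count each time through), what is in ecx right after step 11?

ebx=2
ecx=8
ebx=2+20=22
ebx=22+6=28
ecx=8-2=6
cmp ecx, 0  (cmp 6,0)
jne again: taken
ebx=28+20=48
ebx=48+6=54
ecx=6-2=4
cmp ecx, 0  (cmp 4,0)
After step 11: ecx = 4.

4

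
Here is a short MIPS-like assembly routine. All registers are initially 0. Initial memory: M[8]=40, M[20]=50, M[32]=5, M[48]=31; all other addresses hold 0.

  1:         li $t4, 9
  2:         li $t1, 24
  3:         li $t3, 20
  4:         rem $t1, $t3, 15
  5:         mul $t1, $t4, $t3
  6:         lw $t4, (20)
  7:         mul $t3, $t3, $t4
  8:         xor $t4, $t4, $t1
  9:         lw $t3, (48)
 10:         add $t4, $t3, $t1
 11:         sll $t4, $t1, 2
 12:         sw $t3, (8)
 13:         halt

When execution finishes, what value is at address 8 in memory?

31

li $t4, 9 → $t4=9
li $t1, 24 → $t1=24
li $t3, 20 → $t3=20
rem $t1, $t3, 15 → $t1=20%15=5
mul $t1, $t4, $t3 → $t1=9*20=180
lw $t4, (20) → $t4=M[20]=50
mul $t3, $t3, $t4 → $t3=20*50=1000
xor $t4, $t4, $t1 → $t4=50^180=134
lw $t3, (48) → $t3=M[48]=31
add $t4, $t3, $t1 → $t4=31+180=211
sll $t4, $t1, 2 → $t4=180<<2=720
sw $t3, (8) → M[8]=31
halt.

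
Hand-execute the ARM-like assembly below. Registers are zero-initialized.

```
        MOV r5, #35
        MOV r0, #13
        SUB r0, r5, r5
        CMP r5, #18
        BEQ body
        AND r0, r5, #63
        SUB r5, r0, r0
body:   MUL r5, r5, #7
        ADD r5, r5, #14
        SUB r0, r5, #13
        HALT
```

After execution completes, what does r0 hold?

1

r5=35
r0=13
r0=35-35=0
CMP r5, #18  (cmp 35,18)
BEQ body: not taken
r0=35&63=35
r5=35-35=0
r5=0*7=0
r5=0+14=14
r0=14-13=1
halt.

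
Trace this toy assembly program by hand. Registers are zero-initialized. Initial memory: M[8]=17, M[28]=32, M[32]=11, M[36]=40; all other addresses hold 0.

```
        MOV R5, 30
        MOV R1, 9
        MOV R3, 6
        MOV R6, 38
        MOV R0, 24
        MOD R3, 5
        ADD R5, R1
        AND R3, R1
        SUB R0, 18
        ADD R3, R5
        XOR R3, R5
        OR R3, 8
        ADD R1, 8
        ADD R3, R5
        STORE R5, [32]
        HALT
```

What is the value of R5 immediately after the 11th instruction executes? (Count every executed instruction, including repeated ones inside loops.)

R5=30
R1=9
R3=6
R6=38
R0=24
R3=6%5=1
R5=30+9=39
R3=1&9=1
R0=24-18=6
R3=1+39=40
R3=40^39=15
After step 11: R5 = 39.

39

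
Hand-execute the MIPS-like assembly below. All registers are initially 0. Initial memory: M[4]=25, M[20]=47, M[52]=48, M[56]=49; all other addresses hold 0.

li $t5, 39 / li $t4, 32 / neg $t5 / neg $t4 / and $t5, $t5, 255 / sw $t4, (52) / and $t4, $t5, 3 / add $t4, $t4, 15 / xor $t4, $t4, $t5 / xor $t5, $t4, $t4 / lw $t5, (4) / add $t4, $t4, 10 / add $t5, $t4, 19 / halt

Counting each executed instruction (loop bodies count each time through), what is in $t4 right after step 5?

$t5=39
$t4=32
$t5=-(39)=-39
$t4=-(32)=-32
$t5=(-39)&255=217
After step 5: $t4 = -32.

-32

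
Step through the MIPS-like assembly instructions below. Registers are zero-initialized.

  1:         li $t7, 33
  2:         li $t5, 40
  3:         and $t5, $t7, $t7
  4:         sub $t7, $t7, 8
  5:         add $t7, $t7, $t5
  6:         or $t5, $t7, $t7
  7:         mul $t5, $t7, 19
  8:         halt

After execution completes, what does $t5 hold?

1102

$t7=33
$t5=40
$t5=33&33=33
$t7=33-8=25
$t7=25+33=58
$t5=58|58=58
$t5=58*19=1102
halt.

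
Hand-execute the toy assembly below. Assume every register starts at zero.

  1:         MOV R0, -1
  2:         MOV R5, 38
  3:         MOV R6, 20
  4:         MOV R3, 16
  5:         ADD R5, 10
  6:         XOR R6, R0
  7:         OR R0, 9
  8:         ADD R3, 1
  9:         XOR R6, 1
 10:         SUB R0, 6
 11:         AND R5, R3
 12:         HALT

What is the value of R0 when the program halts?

MOV R0, -1 → R0=-1
MOV R5, 38 → R5=38
MOV R6, 20 → R6=20
MOV R3, 16 → R3=16
ADD R5, 10 → R5=38+10=48
XOR R6, R0 → R6=20^(-1)=-21
OR R0, 9 → R0=(-1)|9=-1
ADD R3, 1 → R3=16+1=17
XOR R6, 1 → R6=(-21)^1=-22
SUB R0, 6 → R0=(-1)-6=-7
AND R5, R3 → R5=48&17=16
halt.

-7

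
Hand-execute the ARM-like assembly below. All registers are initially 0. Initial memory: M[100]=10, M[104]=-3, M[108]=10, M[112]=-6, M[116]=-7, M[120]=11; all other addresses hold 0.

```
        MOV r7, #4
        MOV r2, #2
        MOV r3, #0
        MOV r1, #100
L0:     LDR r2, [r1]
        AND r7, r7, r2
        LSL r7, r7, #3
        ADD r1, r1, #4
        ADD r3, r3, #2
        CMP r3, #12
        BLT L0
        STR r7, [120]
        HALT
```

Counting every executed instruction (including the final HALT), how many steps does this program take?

after MOV r7, #4: r7=4
after MOV r2, #2: r2=2
after MOV r3, #0: r3=0
after MOV r1, #100: r1=100
after LDR r2, [r1]: r2=M[100]=10
after AND r7, r7, r2: r7=4&10=0
after LSL r7, r7, #3: r7=0<<3=0
after ADD r1, r1, #4: r1=100+4=104
after ADD r3, r3, #2: r3=0+2=2
CMP r3, #12  (cmp 2,12)
BLT L0: taken
after LDR r2, [r1]: r2=M[104]=-3
after AND r7, r7, r2: r7=0&(-3)=0
after LSL r7, r7, #3: r7=0<<3=0
after ADD r1, r1, #4: r1=104+4=108
after ADD r3, r3, #2: r3=2+2=4
CMP r3, #12  (cmp 4,12)
BLT L0: taken
after LDR r2, [r1]: r2=M[108]=10
after AND r7, r7, r2: r7=0&10=0
after LSL r7, r7, #3: r7=0<<3=0
after ADD r1, r1, #4: r1=108+4=112
after ADD r3, r3, #2: r3=4+2=6
CMP r3, #12  (cmp 6,12)
BLT L0: taken
after LDR r2, [r1]: r2=M[112]=-6
after AND r7, r7, r2: r7=0&(-6)=0
after LSL r7, r7, #3: r7=0<<3=0
after ADD r1, r1, #4: r1=112+4=116
after ADD r3, r3, #2: r3=6+2=8
CMP r3, #12  (cmp 8,12)
BLT L0: taken
after LDR r2, [r1]: r2=M[116]=-7
after AND r7, r7, r2: r7=0&(-7)=0
after LSL r7, r7, #3: r7=0<<3=0
after ADD r1, r1, #4: r1=116+4=120
after ADD r3, r3, #2: r3=8+2=10
CMP r3, #12  (cmp 10,12)
BLT L0: taken
after LDR r2, [r1]: r2=M[120]=11
after AND r7, r7, r2: r7=0&11=0
after LSL r7, r7, #3: r7=0<<3=0
after ADD r1, r1, #4: r1=120+4=124
after ADD r3, r3, #2: r3=10+2=12
CMP r3, #12  (cmp 12,12)
BLT L0: not taken
STR r7, [120] → M[120]=0
halt.
Total executed instructions: 48.

48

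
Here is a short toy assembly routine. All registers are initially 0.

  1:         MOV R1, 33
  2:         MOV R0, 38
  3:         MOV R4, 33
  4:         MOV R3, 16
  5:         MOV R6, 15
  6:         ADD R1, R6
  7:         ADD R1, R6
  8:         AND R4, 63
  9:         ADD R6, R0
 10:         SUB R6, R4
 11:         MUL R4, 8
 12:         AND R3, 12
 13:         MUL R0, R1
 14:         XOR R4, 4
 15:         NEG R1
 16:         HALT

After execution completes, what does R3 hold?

MOV R1, 33 → R1=33
MOV R0, 38 → R0=38
MOV R4, 33 → R4=33
MOV R3, 16 → R3=16
MOV R6, 15 → R6=15
ADD R1, R6 → R1=33+15=48
ADD R1, R6 → R1=48+15=63
AND R4, 63 → R4=33&63=33
ADD R6, R0 → R6=15+38=53
SUB R6, R4 → R6=53-33=20
MUL R4, 8 → R4=33*8=264
AND R3, 12 → R3=16&12=0
MUL R0, R1 → R0=38*63=2394
XOR R4, 4 → R4=264^4=268
NEG R1 → R1=-(63)=-63
halt.

0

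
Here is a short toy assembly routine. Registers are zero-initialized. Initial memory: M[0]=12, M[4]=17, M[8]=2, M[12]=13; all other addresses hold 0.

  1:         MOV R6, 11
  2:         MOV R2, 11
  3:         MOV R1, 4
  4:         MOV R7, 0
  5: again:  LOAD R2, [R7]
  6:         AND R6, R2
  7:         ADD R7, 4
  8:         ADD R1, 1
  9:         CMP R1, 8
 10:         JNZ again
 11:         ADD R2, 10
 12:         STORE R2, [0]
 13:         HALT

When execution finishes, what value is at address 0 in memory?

23

MOV R6, 11 → R6=11
MOV R2, 11 → R2=11
MOV R1, 4 → R1=4
MOV R7, 0 → R7=0
LOAD R2, [R7] → R2=M[0]=12
AND R6, R2 → R6=11&12=8
ADD R7, 4 → R7=0+4=4
ADD R1, 1 → R1=4+1=5
CMP R1, 8  (cmp 5,8)
JNZ again: taken
LOAD R2, [R7] → R2=M[4]=17
AND R6, R2 → R6=8&17=0
ADD R7, 4 → R7=4+4=8
ADD R1, 1 → R1=5+1=6
CMP R1, 8  (cmp 6,8)
JNZ again: taken
LOAD R2, [R7] → R2=M[8]=2
AND R6, R2 → R6=0&2=0
ADD R7, 4 → R7=8+4=12
ADD R1, 1 → R1=6+1=7
CMP R1, 8  (cmp 7,8)
JNZ again: taken
LOAD R2, [R7] → R2=M[12]=13
AND R6, R2 → R6=0&13=0
ADD R7, 4 → R7=12+4=16
ADD R1, 1 → R1=7+1=8
CMP R1, 8  (cmp 8,8)
JNZ again: not taken
ADD R2, 10 → R2=13+10=23
STORE R2, [0] → M[0]=23
halt.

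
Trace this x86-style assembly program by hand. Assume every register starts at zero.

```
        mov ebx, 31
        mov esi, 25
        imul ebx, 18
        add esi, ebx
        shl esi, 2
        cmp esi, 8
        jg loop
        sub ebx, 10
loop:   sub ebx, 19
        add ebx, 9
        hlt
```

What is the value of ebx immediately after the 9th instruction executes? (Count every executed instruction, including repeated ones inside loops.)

ebx=31
esi=25
ebx=31*18=558
esi=25+558=583
esi=583<<2=2332
cmp esi, 8  (cmp 2332,8)
jg loop: taken
ebx=558-19=539
ebx=539+9=548
After step 9: ebx = 548.

548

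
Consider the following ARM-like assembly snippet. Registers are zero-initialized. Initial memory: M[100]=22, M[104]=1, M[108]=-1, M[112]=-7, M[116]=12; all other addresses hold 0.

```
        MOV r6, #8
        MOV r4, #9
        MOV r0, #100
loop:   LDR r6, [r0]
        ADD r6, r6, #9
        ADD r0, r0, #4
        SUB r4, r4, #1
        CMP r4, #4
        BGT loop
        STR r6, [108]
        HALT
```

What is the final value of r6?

r6=8
r4=9
r0=100
r6=M[100]=22
r6=22+9=31
r0=100+4=104
r4=9-1=8
CMP r4, #4  (cmp 8,4)
BGT loop: taken
r6=M[104]=1
r6=1+9=10
r0=104+4=108
r4=8-1=7
CMP r4, #4  (cmp 7,4)
BGT loop: taken
r6=M[108]=-1
r6=(-1)+9=8
r0=108+4=112
r4=7-1=6
CMP r4, #4  (cmp 6,4)
BGT loop: taken
r6=M[112]=-7
r6=(-7)+9=2
r0=112+4=116
r4=6-1=5
CMP r4, #4  (cmp 5,4)
BGT loop: taken
r6=M[116]=12
r6=12+9=21
r0=116+4=120
r4=5-1=4
CMP r4, #4  (cmp 4,4)
BGT loop: not taken
STR r6, [108] → M[108]=21
halt.

21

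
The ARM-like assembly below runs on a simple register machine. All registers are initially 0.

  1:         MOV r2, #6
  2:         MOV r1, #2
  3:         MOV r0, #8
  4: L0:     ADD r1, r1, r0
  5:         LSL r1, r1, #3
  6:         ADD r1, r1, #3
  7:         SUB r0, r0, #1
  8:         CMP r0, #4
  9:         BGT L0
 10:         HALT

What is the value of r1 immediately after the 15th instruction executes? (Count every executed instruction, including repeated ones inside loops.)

MOV r2, #6 → r2=6
MOV r1, #2 → r1=2
MOV r0, #8 → r0=8
ADD r1, r1, r0 → r1=2+8=10
LSL r1, r1, #3 → r1=10<<3=80
ADD r1, r1, #3 → r1=80+3=83
SUB r0, r0, #1 → r0=8-1=7
CMP r0, #4  (cmp 7,4)
BGT L0: taken
ADD r1, r1, r0 → r1=83+7=90
LSL r1, r1, #3 → r1=90<<3=720
ADD r1, r1, #3 → r1=720+3=723
SUB r0, r0, #1 → r0=7-1=6
CMP r0, #4  (cmp 6,4)
BGT L0: taken
After step 15: r1 = 723.

723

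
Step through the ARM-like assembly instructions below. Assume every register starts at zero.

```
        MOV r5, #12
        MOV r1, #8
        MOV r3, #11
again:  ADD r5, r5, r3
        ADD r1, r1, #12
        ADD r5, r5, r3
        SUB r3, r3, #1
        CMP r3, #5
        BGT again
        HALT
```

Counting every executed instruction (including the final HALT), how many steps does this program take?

40

r5=12
r1=8
r3=11
r5=12+11=23
r1=8+12=20
r5=23+11=34
r3=11-1=10
CMP r3, #5  (cmp 10,5)
BGT again: taken
r5=34+10=44
r1=20+12=32
r5=44+10=54
r3=10-1=9
CMP r3, #5  (cmp 9,5)
BGT again: taken
r5=54+9=63
r1=32+12=44
r5=63+9=72
r3=9-1=8
CMP r3, #5  (cmp 8,5)
BGT again: taken
r5=72+8=80
r1=44+12=56
r5=80+8=88
r3=8-1=7
CMP r3, #5  (cmp 7,5)
BGT again: taken
r5=88+7=95
r1=56+12=68
r5=95+7=102
r3=7-1=6
CMP r3, #5  (cmp 6,5)
BGT again: taken
r5=102+6=108
r1=68+12=80
r5=108+6=114
r3=6-1=5
CMP r3, #5  (cmp 5,5)
BGT again: not taken
halt.
Total executed instructions: 40.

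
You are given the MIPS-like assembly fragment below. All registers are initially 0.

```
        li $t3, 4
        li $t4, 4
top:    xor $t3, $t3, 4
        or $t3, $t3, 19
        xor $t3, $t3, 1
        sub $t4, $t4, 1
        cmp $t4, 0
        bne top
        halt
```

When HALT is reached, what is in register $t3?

22

after li $t3, 4: $t3=4
after li $t4, 4: $t4=4
after xor $t3, $t3, 4: $t3=4^4=0
after or $t3, $t3, 19: $t3=0|19=19
after xor $t3, $t3, 1: $t3=19^1=18
after sub $t4, $t4, 1: $t4=4-1=3
cmp $t4, 0  (cmp 3,0)
bne top: taken
after xor $t3, $t3, 4: $t3=18^4=22
after or $t3, $t3, 19: $t3=22|19=23
after xor $t3, $t3, 1: $t3=23^1=22
after sub $t4, $t4, 1: $t4=3-1=2
cmp $t4, 0  (cmp 2,0)
bne top: taken
after xor $t3, $t3, 4: $t3=22^4=18
after or $t3, $t3, 19: $t3=18|19=19
after xor $t3, $t3, 1: $t3=19^1=18
after sub $t4, $t4, 1: $t4=2-1=1
cmp $t4, 0  (cmp 1,0)
bne top: taken
after xor $t3, $t3, 4: $t3=18^4=22
after or $t3, $t3, 19: $t3=22|19=23
after xor $t3, $t3, 1: $t3=23^1=22
after sub $t4, $t4, 1: $t4=1-1=0
cmp $t4, 0  (cmp 0,0)
bne top: not taken
halt.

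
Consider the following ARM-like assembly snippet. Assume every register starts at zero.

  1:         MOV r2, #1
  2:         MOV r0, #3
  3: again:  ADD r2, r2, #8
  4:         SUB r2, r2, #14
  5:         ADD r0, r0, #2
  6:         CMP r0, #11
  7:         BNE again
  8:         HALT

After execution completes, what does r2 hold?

after MOV r2, #1: r2=1
after MOV r0, #3: r0=3
after ADD r2, r2, #8: r2=1+8=9
after SUB r2, r2, #14: r2=9-14=-5
after ADD r0, r0, #2: r0=3+2=5
CMP r0, #11  (cmp 5,11)
BNE again: taken
after ADD r2, r2, #8: r2=(-5)+8=3
after SUB r2, r2, #14: r2=3-14=-11
after ADD r0, r0, #2: r0=5+2=7
CMP r0, #11  (cmp 7,11)
BNE again: taken
after ADD r2, r2, #8: r2=(-11)+8=-3
after SUB r2, r2, #14: r2=(-3)-14=-17
after ADD r0, r0, #2: r0=7+2=9
CMP r0, #11  (cmp 9,11)
BNE again: taken
after ADD r2, r2, #8: r2=(-17)+8=-9
after SUB r2, r2, #14: r2=(-9)-14=-23
after ADD r0, r0, #2: r0=9+2=11
CMP r0, #11  (cmp 11,11)
BNE again: not taken
halt.

-23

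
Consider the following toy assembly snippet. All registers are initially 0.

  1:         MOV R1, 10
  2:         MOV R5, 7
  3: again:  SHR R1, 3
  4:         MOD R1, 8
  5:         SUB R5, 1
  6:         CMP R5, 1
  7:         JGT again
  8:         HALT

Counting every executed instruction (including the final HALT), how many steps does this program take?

33

R1=10
R5=7
R1=10>>3=1
R1=1%8=1
R5=7-1=6
CMP R5, 1  (cmp 6,1)
JGT again: taken
R1=1>>3=0
R1=0%8=0
R5=6-1=5
CMP R5, 1  (cmp 5,1)
JGT again: taken
R1=0>>3=0
R1=0%8=0
R5=5-1=4
CMP R5, 1  (cmp 4,1)
JGT again: taken
R1=0>>3=0
R1=0%8=0
R5=4-1=3
CMP R5, 1  (cmp 3,1)
JGT again: taken
R1=0>>3=0
R1=0%8=0
R5=3-1=2
CMP R5, 1  (cmp 2,1)
JGT again: taken
R1=0>>3=0
R1=0%8=0
R5=2-1=1
CMP R5, 1  (cmp 1,1)
JGT again: not taken
halt.
Total executed instructions: 33.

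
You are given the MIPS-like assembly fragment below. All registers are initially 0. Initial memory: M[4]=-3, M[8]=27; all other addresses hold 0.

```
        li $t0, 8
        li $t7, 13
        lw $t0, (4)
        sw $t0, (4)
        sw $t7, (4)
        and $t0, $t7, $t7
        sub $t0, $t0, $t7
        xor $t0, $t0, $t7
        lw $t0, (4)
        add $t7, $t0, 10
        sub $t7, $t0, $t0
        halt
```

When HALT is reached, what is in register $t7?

after li $t0, 8: $t0=8
after li $t7, 13: $t7=13
after lw $t0, (4): $t0=M[4]=-3
sw $t0, (4) → M[4]=-3
sw $t7, (4) → M[4]=13
after and $t0, $t7, $t7: $t0=13&13=13
after sub $t0, $t0, $t7: $t0=13-13=0
after xor $t0, $t0, $t7: $t0=0^13=13
after lw $t0, (4): $t0=M[4]=13
after add $t7, $t0, 10: $t7=13+10=23
after sub $t7, $t0, $t0: $t7=13-13=0
halt.

0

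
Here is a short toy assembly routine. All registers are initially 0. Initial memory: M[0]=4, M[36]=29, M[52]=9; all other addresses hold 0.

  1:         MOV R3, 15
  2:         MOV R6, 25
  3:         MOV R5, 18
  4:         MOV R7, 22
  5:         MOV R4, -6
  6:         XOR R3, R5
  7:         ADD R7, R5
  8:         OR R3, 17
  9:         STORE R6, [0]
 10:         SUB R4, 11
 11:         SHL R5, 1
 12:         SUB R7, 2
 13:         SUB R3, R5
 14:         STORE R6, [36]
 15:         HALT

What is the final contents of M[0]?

25

R3=15
R6=25
R5=18
R7=22
R4=-6
R3=15^18=29
R7=22+18=40
R3=29|17=29
STORE R6, [0] → M[0]=25
R4=(-6)-11=-17
R5=18<<1=36
R7=40-2=38
R3=29-36=-7
STORE R6, [36] → M[36]=25
halt.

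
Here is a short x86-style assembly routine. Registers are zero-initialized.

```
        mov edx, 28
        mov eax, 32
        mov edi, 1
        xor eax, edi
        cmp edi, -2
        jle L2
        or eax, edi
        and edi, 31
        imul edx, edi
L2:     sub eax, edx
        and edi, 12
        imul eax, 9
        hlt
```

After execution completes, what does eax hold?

mov edx, 28 → edx=28
mov eax, 32 → eax=32
mov edi, 1 → edi=1
xor eax, edi → eax=32^1=33
cmp edi, -2  (cmp 1,-2)
jle L2: not taken
or eax, edi → eax=33|1=33
and edi, 31 → edi=1&31=1
imul edx, edi → edx=28*1=28
sub eax, edx → eax=33-28=5
and edi, 12 → edi=1&12=0
imul eax, 9 → eax=5*9=45
halt.

45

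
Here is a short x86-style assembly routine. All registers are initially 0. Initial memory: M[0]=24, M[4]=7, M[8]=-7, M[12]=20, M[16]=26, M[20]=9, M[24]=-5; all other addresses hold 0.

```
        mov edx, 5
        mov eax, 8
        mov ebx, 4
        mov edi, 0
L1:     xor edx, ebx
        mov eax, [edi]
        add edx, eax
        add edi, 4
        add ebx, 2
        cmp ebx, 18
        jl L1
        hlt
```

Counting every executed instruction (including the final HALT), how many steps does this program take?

54

mov edx, 5 → edx=5
mov eax, 8 → eax=8
mov ebx, 4 → ebx=4
mov edi, 0 → edi=0
xor edx, ebx → edx=5^4=1
mov eax, [edi] → eax=M[0]=24
add edx, eax → edx=1+24=25
add edi, 4 → edi=0+4=4
add ebx, 2 → ebx=4+2=6
cmp ebx, 18  (cmp 6,18)
jl L1: taken
xor edx, ebx → edx=25^6=31
mov eax, [edi] → eax=M[4]=7
add edx, eax → edx=31+7=38
add edi, 4 → edi=4+4=8
add ebx, 2 → ebx=6+2=8
cmp ebx, 18  (cmp 8,18)
jl L1: taken
xor edx, ebx → edx=38^8=46
mov eax, [edi] → eax=M[8]=-7
add edx, eax → edx=46+(-7)=39
add edi, 4 → edi=8+4=12
add ebx, 2 → ebx=8+2=10
cmp ebx, 18  (cmp 10,18)
jl L1: taken
xor edx, ebx → edx=39^10=45
mov eax, [edi] → eax=M[12]=20
add edx, eax → edx=45+20=65
add edi, 4 → edi=12+4=16
add ebx, 2 → ebx=10+2=12
cmp ebx, 18  (cmp 12,18)
jl L1: taken
xor edx, ebx → edx=65^12=77
mov eax, [edi] → eax=M[16]=26
add edx, eax → edx=77+26=103
add edi, 4 → edi=16+4=20
add ebx, 2 → ebx=12+2=14
cmp ebx, 18  (cmp 14,18)
jl L1: taken
xor edx, ebx → edx=103^14=105
mov eax, [edi] → eax=M[20]=9
add edx, eax → edx=105+9=114
add edi, 4 → edi=20+4=24
add ebx, 2 → ebx=14+2=16
cmp ebx, 18  (cmp 16,18)
jl L1: taken
xor edx, ebx → edx=114^16=98
mov eax, [edi] → eax=M[24]=-5
add edx, eax → edx=98+(-5)=93
add edi, 4 → edi=24+4=28
add ebx, 2 → ebx=16+2=18
cmp ebx, 18  (cmp 18,18)
jl L1: not taken
halt.
Total executed instructions: 54.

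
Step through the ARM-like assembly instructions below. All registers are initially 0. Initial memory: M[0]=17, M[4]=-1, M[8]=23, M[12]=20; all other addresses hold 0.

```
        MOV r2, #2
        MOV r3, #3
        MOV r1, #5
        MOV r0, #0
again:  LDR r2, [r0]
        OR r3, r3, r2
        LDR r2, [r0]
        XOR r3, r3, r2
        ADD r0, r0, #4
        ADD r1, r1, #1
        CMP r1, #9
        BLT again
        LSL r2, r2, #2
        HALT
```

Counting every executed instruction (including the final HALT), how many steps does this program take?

MOV r2, #2 → r2=2
MOV r3, #3 → r3=3
MOV r1, #5 → r1=5
MOV r0, #0 → r0=0
LDR r2, [r0] → r2=M[0]=17
OR r3, r3, r2 → r3=3|17=19
LDR r2, [r0] → r2=M[0]=17
XOR r3, r3, r2 → r3=19^17=2
ADD r0, r0, #4 → r0=0+4=4
ADD r1, r1, #1 → r1=5+1=6
CMP r1, #9  (cmp 6,9)
BLT again: taken
LDR r2, [r0] → r2=M[4]=-1
OR r3, r3, r2 → r3=2|(-1)=-1
LDR r2, [r0] → r2=M[4]=-1
XOR r3, r3, r2 → r3=(-1)^(-1)=0
ADD r0, r0, #4 → r0=4+4=8
ADD r1, r1, #1 → r1=6+1=7
CMP r1, #9  (cmp 7,9)
BLT again: taken
LDR r2, [r0] → r2=M[8]=23
OR r3, r3, r2 → r3=0|23=23
LDR r2, [r0] → r2=M[8]=23
XOR r3, r3, r2 → r3=23^23=0
ADD r0, r0, #4 → r0=8+4=12
ADD r1, r1, #1 → r1=7+1=8
CMP r1, #9  (cmp 8,9)
BLT again: taken
LDR r2, [r0] → r2=M[12]=20
OR r3, r3, r2 → r3=0|20=20
LDR r2, [r0] → r2=M[12]=20
XOR r3, r3, r2 → r3=20^20=0
ADD r0, r0, #4 → r0=12+4=16
ADD r1, r1, #1 → r1=8+1=9
CMP r1, #9  (cmp 9,9)
BLT again: not taken
LSL r2, r2, #2 → r2=20<<2=80
halt.
Total executed instructions: 38.

38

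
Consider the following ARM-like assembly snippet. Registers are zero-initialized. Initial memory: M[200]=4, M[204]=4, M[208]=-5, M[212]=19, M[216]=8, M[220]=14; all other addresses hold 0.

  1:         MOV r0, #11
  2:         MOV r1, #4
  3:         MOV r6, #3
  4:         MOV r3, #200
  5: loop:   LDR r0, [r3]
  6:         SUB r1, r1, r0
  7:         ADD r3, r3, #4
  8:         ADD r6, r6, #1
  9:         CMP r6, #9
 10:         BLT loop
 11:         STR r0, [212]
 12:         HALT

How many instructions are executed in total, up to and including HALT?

r0=11
r1=4
r6=3
r3=200
r0=M[200]=4
r1=4-4=0
r3=200+4=204
r6=3+1=4
CMP r6, #9  (cmp 4,9)
BLT loop: taken
r0=M[204]=4
r1=0-4=-4
r3=204+4=208
r6=4+1=5
CMP r6, #9  (cmp 5,9)
BLT loop: taken
r0=M[208]=-5
r1=(-4)-(-5)=1
r3=208+4=212
r6=5+1=6
CMP r6, #9  (cmp 6,9)
BLT loop: taken
r0=M[212]=19
r1=1-19=-18
r3=212+4=216
r6=6+1=7
CMP r6, #9  (cmp 7,9)
BLT loop: taken
r0=M[216]=8
r1=(-18)-8=-26
r3=216+4=220
r6=7+1=8
CMP r6, #9  (cmp 8,9)
BLT loop: taken
r0=M[220]=14
r1=(-26)-14=-40
r3=220+4=224
r6=8+1=9
CMP r6, #9  (cmp 9,9)
BLT loop: not taken
STR r0, [212] → M[212]=14
halt.
Total executed instructions: 42.

42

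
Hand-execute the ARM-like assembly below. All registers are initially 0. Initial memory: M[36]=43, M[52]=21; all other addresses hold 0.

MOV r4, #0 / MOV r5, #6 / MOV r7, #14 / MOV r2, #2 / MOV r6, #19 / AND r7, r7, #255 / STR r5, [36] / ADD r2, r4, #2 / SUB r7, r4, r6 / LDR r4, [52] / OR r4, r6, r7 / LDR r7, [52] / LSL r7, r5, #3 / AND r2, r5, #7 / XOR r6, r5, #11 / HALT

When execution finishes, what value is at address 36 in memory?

after MOV r4, #0: r4=0
after MOV r5, #6: r5=6
after MOV r7, #14: r7=14
after MOV r2, #2: r2=2
after MOV r6, #19: r6=19
after AND r7, r7, #255: r7=14&255=14
STR r5, [36] → M[36]=6
after ADD r2, r4, #2: r2=0+2=2
after SUB r7, r4, r6: r7=0-19=-19
after LDR r4, [52]: r4=M[52]=21
after OR r4, r6, r7: r4=19|(-19)=-1
after LDR r7, [52]: r7=M[52]=21
after LSL r7, r5, #3: r7=6<<3=48
after AND r2, r5, #7: r2=6&7=6
after XOR r6, r5, #11: r6=6^11=13
halt.

6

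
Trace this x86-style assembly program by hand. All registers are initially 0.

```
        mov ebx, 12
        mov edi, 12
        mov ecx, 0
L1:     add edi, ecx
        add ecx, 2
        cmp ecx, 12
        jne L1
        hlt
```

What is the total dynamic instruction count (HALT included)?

mov ebx, 12 → ebx=12
mov edi, 12 → edi=12
mov ecx, 0 → ecx=0
add edi, ecx → edi=12+0=12
add ecx, 2 → ecx=0+2=2
cmp ecx, 12  (cmp 2,12)
jne L1: taken
add edi, ecx → edi=12+2=14
add ecx, 2 → ecx=2+2=4
cmp ecx, 12  (cmp 4,12)
jne L1: taken
add edi, ecx → edi=14+4=18
add ecx, 2 → ecx=4+2=6
cmp ecx, 12  (cmp 6,12)
jne L1: taken
add edi, ecx → edi=18+6=24
add ecx, 2 → ecx=6+2=8
cmp ecx, 12  (cmp 8,12)
jne L1: taken
add edi, ecx → edi=24+8=32
add ecx, 2 → ecx=8+2=10
cmp ecx, 12  (cmp 10,12)
jne L1: taken
add edi, ecx → edi=32+10=42
add ecx, 2 → ecx=10+2=12
cmp ecx, 12  (cmp 12,12)
jne L1: not taken
halt.
Total executed instructions: 28.

28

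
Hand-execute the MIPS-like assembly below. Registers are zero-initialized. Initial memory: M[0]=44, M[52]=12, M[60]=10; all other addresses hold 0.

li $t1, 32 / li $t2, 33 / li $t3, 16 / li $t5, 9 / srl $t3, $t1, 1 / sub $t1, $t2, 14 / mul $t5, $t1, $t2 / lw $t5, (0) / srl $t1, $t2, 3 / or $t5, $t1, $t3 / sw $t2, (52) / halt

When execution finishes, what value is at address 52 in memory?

33

after li $t1, 32: $t1=32
after li $t2, 33: $t2=33
after li $t3, 16: $t3=16
after li $t5, 9: $t5=9
after srl $t3, $t1, 1: $t3=32>>1=16
after sub $t1, $t2, 14: $t1=33-14=19
after mul $t5, $t1, $t2: $t5=19*33=627
after lw $t5, (0): $t5=M[0]=44
after srl $t1, $t2, 3: $t1=33>>3=4
after or $t5, $t1, $t3: $t5=4|16=20
sw $t2, (52) → M[52]=33
halt.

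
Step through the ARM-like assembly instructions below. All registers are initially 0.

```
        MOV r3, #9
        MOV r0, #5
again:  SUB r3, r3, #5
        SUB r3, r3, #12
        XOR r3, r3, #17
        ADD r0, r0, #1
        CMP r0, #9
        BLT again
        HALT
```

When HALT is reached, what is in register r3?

-119

MOV r3, #9 → r3=9
MOV r0, #5 → r0=5
SUB r3, r3, #5 → r3=9-5=4
SUB r3, r3, #12 → r3=4-12=-8
XOR r3, r3, #17 → r3=(-8)^17=-23
ADD r0, r0, #1 → r0=5+1=6
CMP r0, #9  (cmp 6,9)
BLT again: taken
SUB r3, r3, #5 → r3=(-23)-5=-28
SUB r3, r3, #12 → r3=(-28)-12=-40
XOR r3, r3, #17 → r3=(-40)^17=-55
ADD r0, r0, #1 → r0=6+1=7
CMP r0, #9  (cmp 7,9)
BLT again: taken
SUB r3, r3, #5 → r3=(-55)-5=-60
SUB r3, r3, #12 → r3=(-60)-12=-72
XOR r3, r3, #17 → r3=(-72)^17=-87
ADD r0, r0, #1 → r0=7+1=8
CMP r0, #9  (cmp 8,9)
BLT again: taken
SUB r3, r3, #5 → r3=(-87)-5=-92
SUB r3, r3, #12 → r3=(-92)-12=-104
XOR r3, r3, #17 → r3=(-104)^17=-119
ADD r0, r0, #1 → r0=8+1=9
CMP r0, #9  (cmp 9,9)
BLT again: not taken
halt.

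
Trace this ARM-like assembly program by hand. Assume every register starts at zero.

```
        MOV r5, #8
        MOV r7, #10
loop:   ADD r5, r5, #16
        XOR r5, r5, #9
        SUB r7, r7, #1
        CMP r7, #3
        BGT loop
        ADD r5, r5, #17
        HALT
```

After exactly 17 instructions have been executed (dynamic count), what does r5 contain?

49

after MOV r5, #8: r5=8
after MOV r7, #10: r7=10
after ADD r5, r5, #16: r5=8+16=24
after XOR r5, r5, #9: r5=24^9=17
after SUB r7, r7, #1: r7=10-1=9
CMP r7, #3  (cmp 9,3)
BGT loop: taken
after ADD r5, r5, #16: r5=17+16=33
after XOR r5, r5, #9: r5=33^9=40
after SUB r7, r7, #1: r7=9-1=8
CMP r7, #3  (cmp 8,3)
BGT loop: taken
after ADD r5, r5, #16: r5=40+16=56
after XOR r5, r5, #9: r5=56^9=49
after SUB r7, r7, #1: r7=8-1=7
CMP r7, #3  (cmp 7,3)
BGT loop: taken
After step 17: r5 = 49.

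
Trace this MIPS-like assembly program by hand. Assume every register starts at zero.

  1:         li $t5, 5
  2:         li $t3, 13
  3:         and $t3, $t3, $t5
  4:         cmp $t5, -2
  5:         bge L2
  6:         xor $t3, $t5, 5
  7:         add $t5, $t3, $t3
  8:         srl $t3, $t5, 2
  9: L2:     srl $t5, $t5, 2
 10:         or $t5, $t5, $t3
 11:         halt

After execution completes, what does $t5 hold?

$t5=5
$t3=13
$t3=13&5=5
cmp $t5, -2  (cmp 5,-2)
bge L2: taken
$t5=5>>2=1
$t5=1|5=5
halt.

5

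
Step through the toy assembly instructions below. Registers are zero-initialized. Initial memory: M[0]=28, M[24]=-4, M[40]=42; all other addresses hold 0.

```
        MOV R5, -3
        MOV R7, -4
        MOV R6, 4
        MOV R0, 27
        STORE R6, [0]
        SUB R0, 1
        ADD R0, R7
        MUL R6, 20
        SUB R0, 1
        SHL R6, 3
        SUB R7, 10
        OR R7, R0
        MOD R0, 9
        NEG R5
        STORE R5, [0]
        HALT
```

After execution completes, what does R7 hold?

-9

after MOV R5, -3: R5=-3
after MOV R7, -4: R7=-4
after MOV R6, 4: R6=4
after MOV R0, 27: R0=27
STORE R6, [0] → M[0]=4
after SUB R0, 1: R0=27-1=26
after ADD R0, R7: R0=26+(-4)=22
after MUL R6, 20: R6=4*20=80
after SUB R0, 1: R0=22-1=21
after SHL R6, 3: R6=80<<3=640
after SUB R7, 10: R7=(-4)-10=-14
after OR R7, R0: R7=(-14)|21=-9
after MOD R0, 9: R0=21%9=3
after NEG R5: R5=-(-3)=3
STORE R5, [0] → M[0]=3
halt.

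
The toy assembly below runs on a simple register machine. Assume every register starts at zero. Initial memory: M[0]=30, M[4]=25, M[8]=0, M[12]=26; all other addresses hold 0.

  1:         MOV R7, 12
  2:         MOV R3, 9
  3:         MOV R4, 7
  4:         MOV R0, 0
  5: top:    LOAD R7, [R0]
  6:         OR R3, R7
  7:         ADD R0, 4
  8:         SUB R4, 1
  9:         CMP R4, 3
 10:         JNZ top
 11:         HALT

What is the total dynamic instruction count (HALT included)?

after MOV R7, 12: R7=12
after MOV R3, 9: R3=9
after MOV R4, 7: R4=7
after MOV R0, 0: R0=0
after LOAD R7, [R0]: R7=M[0]=30
after OR R3, R7: R3=9|30=31
after ADD R0, 4: R0=0+4=4
after SUB R4, 1: R4=7-1=6
CMP R4, 3  (cmp 6,3)
JNZ top: taken
after LOAD R7, [R0]: R7=M[4]=25
after OR R3, R7: R3=31|25=31
after ADD R0, 4: R0=4+4=8
after SUB R4, 1: R4=6-1=5
CMP R4, 3  (cmp 5,3)
JNZ top: taken
after LOAD R7, [R0]: R7=M[8]=0
after OR R3, R7: R3=31|0=31
after ADD R0, 4: R0=8+4=12
after SUB R4, 1: R4=5-1=4
CMP R4, 3  (cmp 4,3)
JNZ top: taken
after LOAD R7, [R0]: R7=M[12]=26
after OR R3, R7: R3=31|26=31
after ADD R0, 4: R0=12+4=16
after SUB R4, 1: R4=4-1=3
CMP R4, 3  (cmp 3,3)
JNZ top: not taken
halt.
Total executed instructions: 29.

29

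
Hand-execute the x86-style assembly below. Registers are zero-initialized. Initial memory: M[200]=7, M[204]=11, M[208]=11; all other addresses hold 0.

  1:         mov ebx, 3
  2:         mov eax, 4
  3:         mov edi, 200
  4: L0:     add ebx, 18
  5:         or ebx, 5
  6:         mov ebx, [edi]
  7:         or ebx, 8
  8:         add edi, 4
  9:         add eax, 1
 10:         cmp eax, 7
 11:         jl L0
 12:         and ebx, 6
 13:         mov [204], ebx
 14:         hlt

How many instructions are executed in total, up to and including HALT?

mov ebx, 3 → ebx=3
mov eax, 4 → eax=4
mov edi, 200 → edi=200
add ebx, 18 → ebx=3+18=21
or ebx, 5 → ebx=21|5=21
mov ebx, [edi] → ebx=M[200]=7
or ebx, 8 → ebx=7|8=15
add edi, 4 → edi=200+4=204
add eax, 1 → eax=4+1=5
cmp eax, 7  (cmp 5,7)
jl L0: taken
add ebx, 18 → ebx=15+18=33
or ebx, 5 → ebx=33|5=37
mov ebx, [edi] → ebx=M[204]=11
or ebx, 8 → ebx=11|8=11
add edi, 4 → edi=204+4=208
add eax, 1 → eax=5+1=6
cmp eax, 7  (cmp 6,7)
jl L0: taken
add ebx, 18 → ebx=11+18=29
or ebx, 5 → ebx=29|5=29
mov ebx, [edi] → ebx=M[208]=11
or ebx, 8 → ebx=11|8=11
add edi, 4 → edi=208+4=212
add eax, 1 → eax=6+1=7
cmp eax, 7  (cmp 7,7)
jl L0: not taken
and ebx, 6 → ebx=11&6=2
mov [204], ebx → M[204]=2
halt.
Total executed instructions: 30.

30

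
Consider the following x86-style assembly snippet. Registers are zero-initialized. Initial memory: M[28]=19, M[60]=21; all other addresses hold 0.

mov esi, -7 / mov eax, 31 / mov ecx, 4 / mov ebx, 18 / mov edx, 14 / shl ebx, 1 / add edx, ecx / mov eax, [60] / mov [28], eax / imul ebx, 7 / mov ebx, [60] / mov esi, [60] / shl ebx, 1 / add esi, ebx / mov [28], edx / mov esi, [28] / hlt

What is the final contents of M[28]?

mov esi, -7 → esi=-7
mov eax, 31 → eax=31
mov ecx, 4 → ecx=4
mov ebx, 18 → ebx=18
mov edx, 14 → edx=14
shl ebx, 1 → ebx=18<<1=36
add edx, ecx → edx=14+4=18
mov eax, [60] → eax=M[60]=21
mov [28], eax → M[28]=21
imul ebx, 7 → ebx=36*7=252
mov ebx, [60] → ebx=M[60]=21
mov esi, [60] → esi=M[60]=21
shl ebx, 1 → ebx=21<<1=42
add esi, ebx → esi=21+42=63
mov [28], edx → M[28]=18
mov esi, [28] → esi=M[28]=18
halt.

18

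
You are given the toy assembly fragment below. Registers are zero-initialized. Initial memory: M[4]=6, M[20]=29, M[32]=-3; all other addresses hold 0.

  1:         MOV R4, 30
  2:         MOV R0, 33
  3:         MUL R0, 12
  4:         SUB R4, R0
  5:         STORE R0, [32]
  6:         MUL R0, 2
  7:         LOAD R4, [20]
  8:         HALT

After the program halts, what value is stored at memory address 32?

396

MOV R4, 30 → R4=30
MOV R0, 33 → R0=33
MUL R0, 12 → R0=33*12=396
SUB R4, R0 → R4=30-396=-366
STORE R0, [32] → M[32]=396
MUL R0, 2 → R0=396*2=792
LOAD R4, [20] → R4=M[20]=29
halt.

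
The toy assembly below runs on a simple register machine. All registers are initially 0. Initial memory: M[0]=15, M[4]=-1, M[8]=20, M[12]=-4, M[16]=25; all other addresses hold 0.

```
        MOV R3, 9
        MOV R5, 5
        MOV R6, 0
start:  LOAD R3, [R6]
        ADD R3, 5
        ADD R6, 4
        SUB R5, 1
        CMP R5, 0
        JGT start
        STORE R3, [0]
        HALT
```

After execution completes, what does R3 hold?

30

MOV R3, 9 → R3=9
MOV R5, 5 → R5=5
MOV R6, 0 → R6=0
LOAD R3, [R6] → R3=M[0]=15
ADD R3, 5 → R3=15+5=20
ADD R6, 4 → R6=0+4=4
SUB R5, 1 → R5=5-1=4
CMP R5, 0  (cmp 4,0)
JGT start: taken
LOAD R3, [R6] → R3=M[4]=-1
ADD R3, 5 → R3=(-1)+5=4
ADD R6, 4 → R6=4+4=8
SUB R5, 1 → R5=4-1=3
CMP R5, 0  (cmp 3,0)
JGT start: taken
LOAD R3, [R6] → R3=M[8]=20
ADD R3, 5 → R3=20+5=25
ADD R6, 4 → R6=8+4=12
SUB R5, 1 → R5=3-1=2
CMP R5, 0  (cmp 2,0)
JGT start: taken
LOAD R3, [R6] → R3=M[12]=-4
ADD R3, 5 → R3=(-4)+5=1
ADD R6, 4 → R6=12+4=16
SUB R5, 1 → R5=2-1=1
CMP R5, 0  (cmp 1,0)
JGT start: taken
LOAD R3, [R6] → R3=M[16]=25
ADD R3, 5 → R3=25+5=30
ADD R6, 4 → R6=16+4=20
SUB R5, 1 → R5=1-1=0
CMP R5, 0  (cmp 0,0)
JGT start: not taken
STORE R3, [0] → M[0]=30
halt.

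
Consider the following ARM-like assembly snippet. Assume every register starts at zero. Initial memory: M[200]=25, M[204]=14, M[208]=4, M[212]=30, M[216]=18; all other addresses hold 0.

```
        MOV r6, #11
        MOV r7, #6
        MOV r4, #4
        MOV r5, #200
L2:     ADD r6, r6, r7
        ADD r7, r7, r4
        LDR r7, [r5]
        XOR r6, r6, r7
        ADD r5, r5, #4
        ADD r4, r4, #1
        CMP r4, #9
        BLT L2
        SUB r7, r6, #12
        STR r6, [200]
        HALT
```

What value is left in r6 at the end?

83

r6=11
r7=6
r4=4
r5=200
r6=11+6=17
r7=6+4=10
r7=M[200]=25
r6=17^25=8
r5=200+4=204
r4=4+1=5
CMP r4, #9  (cmp 5,9)
BLT L2: taken
r6=8+25=33
r7=25+5=30
r7=M[204]=14
r6=33^14=47
r5=204+4=208
r4=5+1=6
CMP r4, #9  (cmp 6,9)
BLT L2: taken
r6=47+14=61
r7=14+6=20
r7=M[208]=4
r6=61^4=57
r5=208+4=212
r4=6+1=7
CMP r4, #9  (cmp 7,9)
BLT L2: taken
r6=57+4=61
r7=4+7=11
r7=M[212]=30
r6=61^30=35
r5=212+4=216
r4=7+1=8
CMP r4, #9  (cmp 8,9)
BLT L2: taken
r6=35+30=65
r7=30+8=38
r7=M[216]=18
r6=65^18=83
r5=216+4=220
r4=8+1=9
CMP r4, #9  (cmp 9,9)
BLT L2: not taken
r7=83-12=71
STR r6, [200] → M[200]=83
halt.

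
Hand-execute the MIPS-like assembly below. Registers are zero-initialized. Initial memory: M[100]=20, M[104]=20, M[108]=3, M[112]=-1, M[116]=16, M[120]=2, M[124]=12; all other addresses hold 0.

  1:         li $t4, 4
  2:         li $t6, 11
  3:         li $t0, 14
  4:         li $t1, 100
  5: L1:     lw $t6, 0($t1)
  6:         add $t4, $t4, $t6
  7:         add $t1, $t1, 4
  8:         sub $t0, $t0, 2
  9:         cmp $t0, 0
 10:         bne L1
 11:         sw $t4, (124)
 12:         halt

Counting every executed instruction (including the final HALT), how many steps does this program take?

li $t4, 4 → $t4=4
li $t6, 11 → $t6=11
li $t0, 14 → $t0=14
li $t1, 100 → $t1=100
lw $t6, 0($t1) → $t6=M[100]=20
add $t4, $t4, $t6 → $t4=4+20=24
add $t1, $t1, 4 → $t1=100+4=104
sub $t0, $t0, 2 → $t0=14-2=12
cmp $t0, 0  (cmp 12,0)
bne L1: taken
lw $t6, 0($t1) → $t6=M[104]=20
add $t4, $t4, $t6 → $t4=24+20=44
add $t1, $t1, 4 → $t1=104+4=108
sub $t0, $t0, 2 → $t0=12-2=10
cmp $t0, 0  (cmp 10,0)
bne L1: taken
lw $t6, 0($t1) → $t6=M[108]=3
add $t4, $t4, $t6 → $t4=44+3=47
add $t1, $t1, 4 → $t1=108+4=112
sub $t0, $t0, 2 → $t0=10-2=8
cmp $t0, 0  (cmp 8,0)
bne L1: taken
lw $t6, 0($t1) → $t6=M[112]=-1
add $t4, $t4, $t6 → $t4=47+(-1)=46
add $t1, $t1, 4 → $t1=112+4=116
sub $t0, $t0, 2 → $t0=8-2=6
cmp $t0, 0  (cmp 6,0)
bne L1: taken
lw $t6, 0($t1) → $t6=M[116]=16
add $t4, $t4, $t6 → $t4=46+16=62
add $t1, $t1, 4 → $t1=116+4=120
sub $t0, $t0, 2 → $t0=6-2=4
cmp $t0, 0  (cmp 4,0)
bne L1: taken
lw $t6, 0($t1) → $t6=M[120]=2
add $t4, $t4, $t6 → $t4=62+2=64
add $t1, $t1, 4 → $t1=120+4=124
sub $t0, $t0, 2 → $t0=4-2=2
cmp $t0, 0  (cmp 2,0)
bne L1: taken
lw $t6, 0($t1) → $t6=M[124]=12
add $t4, $t4, $t6 → $t4=64+12=76
add $t1, $t1, 4 → $t1=124+4=128
sub $t0, $t0, 2 → $t0=2-2=0
cmp $t0, 0  (cmp 0,0)
bne L1: not taken
sw $t4, (124) → M[124]=76
halt.
Total executed instructions: 48.

48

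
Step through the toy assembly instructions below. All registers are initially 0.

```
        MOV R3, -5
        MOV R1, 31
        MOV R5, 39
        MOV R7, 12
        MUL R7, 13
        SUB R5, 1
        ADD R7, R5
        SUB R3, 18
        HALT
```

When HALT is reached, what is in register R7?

194

R3=-5
R1=31
R5=39
R7=12
R7=12*13=156
R5=39-1=38
R7=156+38=194
R3=(-5)-18=-23
halt.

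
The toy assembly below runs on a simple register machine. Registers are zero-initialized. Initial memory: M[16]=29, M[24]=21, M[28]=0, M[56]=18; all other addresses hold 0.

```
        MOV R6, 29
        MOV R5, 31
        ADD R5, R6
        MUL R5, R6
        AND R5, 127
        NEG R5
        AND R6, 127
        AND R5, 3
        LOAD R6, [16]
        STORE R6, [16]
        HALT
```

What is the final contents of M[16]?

R6=29
R5=31
R5=31+29=60
R5=60*29=1740
R5=1740&127=76
R5=-(76)=-76
R6=29&127=29
R5=(-76)&3=0
R6=M[16]=29
STORE R6, [16] → M[16]=29
halt.

29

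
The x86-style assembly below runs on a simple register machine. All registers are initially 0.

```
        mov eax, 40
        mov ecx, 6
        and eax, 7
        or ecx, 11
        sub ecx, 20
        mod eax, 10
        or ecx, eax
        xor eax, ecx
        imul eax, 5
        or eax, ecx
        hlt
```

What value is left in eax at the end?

-1

mov eax, 40 → eax=40
mov ecx, 6 → ecx=6
and eax, 7 → eax=40&7=0
or ecx, 11 → ecx=6|11=15
sub ecx, 20 → ecx=15-20=-5
mod eax, 10 → eax=0%10=0
or ecx, eax → ecx=(-5)|0=-5
xor eax, ecx → eax=0^(-5)=-5
imul eax, 5 → eax=(-5)*5=-25
or eax, ecx → eax=(-25)|(-5)=-1
halt.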